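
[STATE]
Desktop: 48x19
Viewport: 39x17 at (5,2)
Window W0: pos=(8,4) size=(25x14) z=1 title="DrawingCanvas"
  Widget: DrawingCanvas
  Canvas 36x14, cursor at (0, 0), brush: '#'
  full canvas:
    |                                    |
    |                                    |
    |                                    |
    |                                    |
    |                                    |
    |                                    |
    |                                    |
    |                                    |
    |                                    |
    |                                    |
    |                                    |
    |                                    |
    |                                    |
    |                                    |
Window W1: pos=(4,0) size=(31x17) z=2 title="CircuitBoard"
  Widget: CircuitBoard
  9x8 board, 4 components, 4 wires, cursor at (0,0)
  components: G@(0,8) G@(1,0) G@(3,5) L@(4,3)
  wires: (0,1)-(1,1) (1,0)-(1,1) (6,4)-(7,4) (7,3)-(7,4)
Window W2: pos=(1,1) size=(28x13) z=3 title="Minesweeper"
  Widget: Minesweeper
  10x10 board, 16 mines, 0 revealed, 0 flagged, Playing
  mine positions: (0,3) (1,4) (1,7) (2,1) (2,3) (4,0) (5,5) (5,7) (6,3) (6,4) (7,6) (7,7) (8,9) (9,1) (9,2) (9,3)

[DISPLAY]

nesweeper              ┃─────┨         
───────────────────────┨     ┃         
■■■■■■■                ┃     ┃         
■■■■■■■                ┃     ┃         
■■■■■■■                ┃     ┃         
■■■■■■■                ┃     ┃         
■■■■■■■                ┃     ┃         
■■■■■■■                ┃     ┃         
■■■■■■■                ┃G    ┃         
■■■■■■■                ┃     ┃         
■■■■■■■                ┃     ┃         
━━━━━━━━━━━━━━━━━━━━━━━┛     ┃         
5                            ┃         
                             ┃         
━━━━━━━━━━━━━━━━━━━━━━━━━━━━━┛         
   ┗━━━━━━━━━━━━━━━━━━━━━━━┛           
                                       


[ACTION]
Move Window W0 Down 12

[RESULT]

nesweeper              ┃─────┨         
───────────────────────┨     ┃         
■■■■■■■                ┃     ┃         
■■■■■■■                ┃     ┃         
■■■■■■■                ┃     ┃         
■■■■■■■                ┃     ┃         
■■■■■■■                ┃     ┃         
■■■■■■■                ┃     ┃         
■■■■■■■                ┃G    ┃         
■■■■■■■                ┃     ┃         
■■■■■■■                ┃     ┃         
━━━━━━━━━━━━━━━━━━━━━━━┛     ┃         
5                            ┃         
                             ┃         
━━━━━━━━━━━━━━━━━━━━━━━━━━━━━┛         
   ┃                       ┃           
   ┗━━━━━━━━━━━━━━━━━━━━━━━┛           


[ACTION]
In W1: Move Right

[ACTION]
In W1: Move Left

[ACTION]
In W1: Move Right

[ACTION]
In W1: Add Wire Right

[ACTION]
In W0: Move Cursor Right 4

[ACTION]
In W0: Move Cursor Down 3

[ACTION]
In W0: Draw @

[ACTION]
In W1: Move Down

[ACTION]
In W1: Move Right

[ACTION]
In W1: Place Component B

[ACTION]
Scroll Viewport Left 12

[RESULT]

 ┃ Minesweeper              ┃─────┨    
 ┠──────────────────────────┨     ┃    
 ┃■■■■■■■■■■                ┃     ┃    
 ┃■■■■■■■■■■                ┃     ┃    
 ┃■■■■■■■■■■                ┃     ┃    
 ┃■■■■■■■■■■                ┃     ┃    
 ┃■■■■■■■■■■                ┃     ┃    
 ┃■■■■■■■■■■                ┃     ┃    
 ┃■■■■■■■■■■                ┃G    ┃    
 ┃■■■■■■■■■■                ┃     ┃    
 ┃■■■■■■■■■■                ┃     ┃    
 ┗━━━━━━━━━━━━━━━━━━━━━━━━━━┛     ┃    
    ┃5                            ┃    
    ┃                             ┃    
    ┗━━━━━━━━━━━━━━━━━━━━━━━━━━━━━┛    
        ┃                       ┃      
        ┗━━━━━━━━━━━━━━━━━━━━━━━┛      


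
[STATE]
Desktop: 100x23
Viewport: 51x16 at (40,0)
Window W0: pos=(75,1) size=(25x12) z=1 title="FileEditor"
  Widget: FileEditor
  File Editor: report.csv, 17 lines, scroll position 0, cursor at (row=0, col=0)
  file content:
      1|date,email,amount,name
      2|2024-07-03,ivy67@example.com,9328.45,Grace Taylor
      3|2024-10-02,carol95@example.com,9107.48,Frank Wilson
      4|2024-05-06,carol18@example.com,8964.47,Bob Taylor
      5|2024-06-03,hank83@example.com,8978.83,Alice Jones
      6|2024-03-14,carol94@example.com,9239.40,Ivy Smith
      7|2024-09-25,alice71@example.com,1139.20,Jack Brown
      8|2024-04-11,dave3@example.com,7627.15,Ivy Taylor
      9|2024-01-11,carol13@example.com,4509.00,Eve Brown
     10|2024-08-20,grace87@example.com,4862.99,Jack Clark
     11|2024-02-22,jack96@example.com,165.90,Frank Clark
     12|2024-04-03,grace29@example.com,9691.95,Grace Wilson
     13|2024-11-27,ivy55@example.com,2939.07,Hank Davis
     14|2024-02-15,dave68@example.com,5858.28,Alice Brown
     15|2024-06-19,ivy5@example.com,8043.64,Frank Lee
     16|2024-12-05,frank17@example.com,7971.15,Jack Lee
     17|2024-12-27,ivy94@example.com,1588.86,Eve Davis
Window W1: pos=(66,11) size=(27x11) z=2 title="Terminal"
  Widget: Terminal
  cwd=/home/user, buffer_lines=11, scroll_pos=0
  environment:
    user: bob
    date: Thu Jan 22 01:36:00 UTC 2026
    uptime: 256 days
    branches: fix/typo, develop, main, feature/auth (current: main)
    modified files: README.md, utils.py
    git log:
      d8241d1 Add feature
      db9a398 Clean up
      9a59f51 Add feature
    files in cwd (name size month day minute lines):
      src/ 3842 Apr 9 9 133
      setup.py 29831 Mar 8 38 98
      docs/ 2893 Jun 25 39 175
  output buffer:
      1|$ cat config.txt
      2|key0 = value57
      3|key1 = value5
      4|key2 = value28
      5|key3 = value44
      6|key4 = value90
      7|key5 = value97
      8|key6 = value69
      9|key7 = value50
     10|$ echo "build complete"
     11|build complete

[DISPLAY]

                                                   
                                   ┏━━━━━━━━━━━━━━━
                                   ┃ FileEditor    
                                   ┠───────────────
                                   ┃█ate,email,amou
                                   ┃2024-07-03,ivy6
                                   ┃2024-10-02,caro
                                   ┃2024-05-06,caro
                                   ┃2024-06-03,hank
                                   ┃2024-03-14,caro
                                   ┃2024-09-25,alic
                          ┏━━━━━━━━━━━━━━━━━━━━━━━━
                          ┃ Terminal               
                          ┠────────────────────────
                          ┃$ cat config.txt        
                          ┃key0 = value57          


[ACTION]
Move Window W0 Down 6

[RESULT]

                                                   
                                                   
                                                   
                                                   
                                                   
                                                   
                                                   
                                   ┏━━━━━━━━━━━━━━━
                                   ┃ FileEditor    
                                   ┠───────────────
                                   ┃█ate,email,amou
                          ┏━━━━━━━━━━━━━━━━━━━━━━━━
                          ┃ Terminal               
                          ┠────────────────────────
                          ┃$ cat config.txt        
                          ┃key0 = value57          


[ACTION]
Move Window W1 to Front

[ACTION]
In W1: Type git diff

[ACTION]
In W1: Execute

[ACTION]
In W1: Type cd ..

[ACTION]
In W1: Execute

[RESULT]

                                                   
                                                   
                                                   
                                                   
                                                   
                                                   
                                                   
                                   ┏━━━━━━━━━━━━━━━
                                   ┃ FileEditor    
                                   ┠───────────────
                                   ┃█ate,email,amou
                          ┏━━━━━━━━━━━━━━━━━━━━━━━━
                          ┃ Terminal               
                          ┠────────────────────────
                          ┃+++ b/main.py           
                          ┃@@ -1,3 +1,4 @@         


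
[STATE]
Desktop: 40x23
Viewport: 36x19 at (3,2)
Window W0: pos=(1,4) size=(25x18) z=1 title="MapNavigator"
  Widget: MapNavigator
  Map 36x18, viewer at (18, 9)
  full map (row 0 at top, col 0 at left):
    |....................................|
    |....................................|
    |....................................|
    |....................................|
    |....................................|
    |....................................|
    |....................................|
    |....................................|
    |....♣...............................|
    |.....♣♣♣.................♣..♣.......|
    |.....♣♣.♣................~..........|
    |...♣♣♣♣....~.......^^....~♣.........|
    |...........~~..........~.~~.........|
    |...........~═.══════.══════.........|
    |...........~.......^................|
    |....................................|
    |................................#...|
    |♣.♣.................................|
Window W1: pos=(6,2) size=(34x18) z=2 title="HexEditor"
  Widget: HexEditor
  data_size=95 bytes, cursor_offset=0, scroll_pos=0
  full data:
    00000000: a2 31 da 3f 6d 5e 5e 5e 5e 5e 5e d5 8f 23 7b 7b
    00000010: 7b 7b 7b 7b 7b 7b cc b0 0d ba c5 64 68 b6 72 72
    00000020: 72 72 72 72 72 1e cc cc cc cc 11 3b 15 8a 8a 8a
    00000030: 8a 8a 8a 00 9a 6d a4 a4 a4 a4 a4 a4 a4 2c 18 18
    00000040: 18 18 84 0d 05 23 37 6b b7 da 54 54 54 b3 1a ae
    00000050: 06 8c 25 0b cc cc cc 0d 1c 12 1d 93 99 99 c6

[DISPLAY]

   ┏━━━━━━━━━━━━━━━━━━━━━━━━━━━━━━━━
   ┃ HexEditor                      
━━━┠────────────────────────────────
Map┃00000000  A2 31 da 3f 6d 5e 5e 5
───┃00000010  7b 7b 7b 7b 7b 7b cc b
...┃00000020  72 72 72 72 72 1e cc c
...┃00000030  8a 8a 8a 00 9a 6d a4 a
...┃00000040  18 18 84 0d 05 23 37 6
...┃00000050  06 8c 25 0b cc cc cc 0
...┃                                
...┃                                
...┃                                
...┃                                
♣..┃                                
...┃                                
...┃                                
...┃                                
...┗━━━━━━━━━━━━━━━━━━━━━━━━━━━━━━━━
......................┃             


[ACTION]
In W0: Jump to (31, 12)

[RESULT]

   ┏━━━━━━━━━━━━━━━━━━━━━━━━━━━━━━━━
   ┃ HexEditor                      
━━━┠────────────────────────────────
Map┃00000000  A2 31 da 3f 6d 5e 5e 5
───┃00000010  7b 7b 7b 7b 7b 7b cc b
...┃00000020  72 72 72 72 72 1e cc c
...┃00000030  8a 8a 8a 00 9a 6d a4 a
...┃00000040  18 18 84 0d 05 23 37 6
...┃00000050  06 8c 25 0b cc cc cc 0
...┃                                
...┃                                
...┃                                
..~┃                                
═══┃                                
...┃                                
...┃                                
...┃                                
...┗━━━━━━━━━━━━━━━━━━━━━━━━━━━━━━━━
                      ┃             


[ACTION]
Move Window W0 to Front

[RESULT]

   ┏━━━━━━━━━━━━━━━━━━━━━━━━━━━━━━━━
   ┃ HexEditor                      
━━━━━━━━━━━━━━━━━━━━━━┓─────────────
MapNavigator          ┃3f 6d 5e 5e 5
──────────────────────┨7b 7b 7b cc b
...............       ┃72 72 1e cc c
...............       ┃00 9a 6d a4 a
...............       ┃0d 05 23 37 6
...............       ┃0b cc cc cc 0
....♣..♣.......       ┃             
....~..........       ┃             
....~♣.........       ┃             
..~.~~....@....       ┃             
══════.........       ┃             
...............       ┃             
...............       ┃             
...........#...       ┃             
...............       ┃━━━━━━━━━━━━━
                      ┃             


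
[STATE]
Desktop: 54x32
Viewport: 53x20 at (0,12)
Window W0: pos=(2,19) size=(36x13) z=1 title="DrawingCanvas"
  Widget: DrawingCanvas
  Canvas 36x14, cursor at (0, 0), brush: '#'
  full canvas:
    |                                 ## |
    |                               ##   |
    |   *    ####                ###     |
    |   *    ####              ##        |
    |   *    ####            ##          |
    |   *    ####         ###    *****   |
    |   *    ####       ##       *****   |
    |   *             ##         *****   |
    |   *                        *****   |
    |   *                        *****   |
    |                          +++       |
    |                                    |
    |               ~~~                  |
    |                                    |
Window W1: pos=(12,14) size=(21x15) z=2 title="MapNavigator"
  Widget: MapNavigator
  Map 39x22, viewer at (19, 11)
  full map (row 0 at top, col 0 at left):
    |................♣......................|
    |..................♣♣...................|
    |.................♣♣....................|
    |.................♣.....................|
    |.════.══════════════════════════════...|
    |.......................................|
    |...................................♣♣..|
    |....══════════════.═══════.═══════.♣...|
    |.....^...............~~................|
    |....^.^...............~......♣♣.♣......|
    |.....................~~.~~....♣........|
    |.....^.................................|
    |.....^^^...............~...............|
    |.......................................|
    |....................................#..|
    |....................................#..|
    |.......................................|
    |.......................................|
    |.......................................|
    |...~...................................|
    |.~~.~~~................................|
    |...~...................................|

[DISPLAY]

                                                     
                                                     
            ┏━━━━━━━━━━━━━━━━━━━┓                    
            ┃ MapNavigator      ┃                    
            ┠───────────────────┨                    
            ┃...................┃                    
            ┃════════.═══════.══┃                    
  ┏━━━━━━━━━┃...........~~......┃━━━━┓               
  ┃ DrawingC┃............~......┃    ┃               
  ┠─────────┃...........~~.~~...┃────┨               
  ┃+        ┃.........@.........┃   #┃               
  ┃         ┃.............~.....┃ ## ┃               
  ┃   *    #┃...................┃#   ┃               
  ┃   *    #┃...................┃    ┃               
  ┃   *    #┃...................┃    ┃               
  ┃   *    #┃...................┃*** ┃               
  ┃   *    #┗━━━━━━━━━━━━━━━━━━━┛*** ┃               
  ┃   *             ##         ***** ┃               
  ┃   *                        ***** ┃               
  ┗━━━━━━━━━━━━━━━━━━━━━━━━━━━━━━━━━━┛               


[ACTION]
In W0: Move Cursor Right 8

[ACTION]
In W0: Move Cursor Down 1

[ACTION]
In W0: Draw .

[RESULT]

                                                     
                                                     
            ┏━━━━━━━━━━━━━━━━━━━┓                    
            ┃ MapNavigator      ┃                    
            ┠───────────────────┨                    
            ┃...................┃                    
            ┃════════.═══════.══┃                    
  ┏━━━━━━━━━┃...........~~......┃━━━━┓               
  ┃ DrawingC┃............~......┃    ┃               
  ┠─────────┃...........~~.~~...┃────┨               
  ┃         ┃.........@.........┃   #┃               
  ┃        .┃.............~.....┃ ## ┃               
  ┃   *    #┃...................┃#   ┃               
  ┃   *    #┃...................┃    ┃               
  ┃   *    #┃...................┃    ┃               
  ┃   *    #┃...................┃*** ┃               
  ┃   *    #┗━━━━━━━━━━━━━━━━━━━┛*** ┃               
  ┃   *             ##         ***** ┃               
  ┃   *                        ***** ┃               
  ┗━━━━━━━━━━━━━━━━━━━━━━━━━━━━━━━━━━┛               


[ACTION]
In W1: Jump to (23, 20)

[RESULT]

                                                     
                                                     
            ┏━━━━━━━━━━━━━━━━━━━┓                    
            ┃ MapNavigator      ┃                    
            ┠───────────────────┨                    
            ┃...................┃                    
            ┃...................┃                    
  ┏━━━━━━━━━┃...................┃━━━━┓               
  ┃ DrawingC┃...................┃    ┃               
  ┠─────────┃...................┃────┨               
  ┃         ┃.........@.........┃   #┃               
  ┃        .┃...................┃ ## ┃               
  ┃   *    #┃                   ┃#   ┃               
  ┃   *    #┃                   ┃    ┃               
  ┃   *    #┃                   ┃    ┃               
  ┃   *    #┃                   ┃*** ┃               
  ┃   *    #┗━━━━━━━━━━━━━━━━━━━┛*** ┃               
  ┃   *             ##         ***** ┃               
  ┃   *                        ***** ┃               
  ┗━━━━━━━━━━━━━━━━━━━━━━━━━━━━━━━━━━┛               


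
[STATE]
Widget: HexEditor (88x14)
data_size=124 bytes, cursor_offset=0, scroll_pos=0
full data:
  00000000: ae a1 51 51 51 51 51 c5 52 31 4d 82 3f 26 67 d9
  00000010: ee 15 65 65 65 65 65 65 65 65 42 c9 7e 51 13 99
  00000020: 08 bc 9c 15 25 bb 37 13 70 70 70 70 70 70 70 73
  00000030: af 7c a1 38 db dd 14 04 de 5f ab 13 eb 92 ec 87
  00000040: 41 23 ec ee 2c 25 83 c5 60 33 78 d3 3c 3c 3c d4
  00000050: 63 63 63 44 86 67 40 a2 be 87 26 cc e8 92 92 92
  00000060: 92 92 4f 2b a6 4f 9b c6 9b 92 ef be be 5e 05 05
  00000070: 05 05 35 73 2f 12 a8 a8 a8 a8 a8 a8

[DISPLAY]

00000000  AE a1 51 51 51 51 51 c5  52 31 4d 82 3f 26 67 d9  |..QQQQQ.R1M.?&g.|          
00000010  ee 15 65 65 65 65 65 65  65 65 42 c9 7e 51 13 99  |..eeeeeeeeB.~Q..|          
00000020  08 bc 9c 15 25 bb 37 13  70 70 70 70 70 70 70 73  |....%.7.ppppppps|          
00000030  af 7c a1 38 db dd 14 04  de 5f ab 13 eb 92 ec 87  |.|.8....._......|          
00000040  41 23 ec ee 2c 25 83 c5  60 33 78 d3 3c 3c 3c d4  |A#..,%..`3x.<<<.|          
00000050  63 63 63 44 86 67 40 a2  be 87 26 cc e8 92 92 92  |cccD.g@...&.....|          
00000060  92 92 4f 2b a6 4f 9b c6  9b 92 ef be be 5e 05 05  |..O+.O.......^..|          
00000070  05 05 35 73 2f 12 a8 a8  a8 a8 a8 a8              |..5s/.......    |          
                                                                                        
                                                                                        
                                                                                        
                                                                                        
                                                                                        
                                                                                        


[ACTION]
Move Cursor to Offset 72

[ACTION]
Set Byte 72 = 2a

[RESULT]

00000000  ae a1 51 51 51 51 51 c5  52 31 4d 82 3f 26 67 d9  |..QQQQQ.R1M.?&g.|          
00000010  ee 15 65 65 65 65 65 65  65 65 42 c9 7e 51 13 99  |..eeeeeeeeB.~Q..|          
00000020  08 bc 9c 15 25 bb 37 13  70 70 70 70 70 70 70 73  |....%.7.ppppppps|          
00000030  af 7c a1 38 db dd 14 04  de 5f ab 13 eb 92 ec 87  |.|.8....._......|          
00000040  41 23 ec ee 2c 25 83 c5  2A 33 78 d3 3c 3c 3c d4  |A#..,%..*3x.<<<.|          
00000050  63 63 63 44 86 67 40 a2  be 87 26 cc e8 92 92 92  |cccD.g@...&.....|          
00000060  92 92 4f 2b a6 4f 9b c6  9b 92 ef be be 5e 05 05  |..O+.O.......^..|          
00000070  05 05 35 73 2f 12 a8 a8  a8 a8 a8 a8              |..5s/.......    |          
                                                                                        
                                                                                        
                                                                                        
                                                                                        
                                                                                        
                                                                                        


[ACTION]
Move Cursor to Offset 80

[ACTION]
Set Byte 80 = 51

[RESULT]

00000000  ae a1 51 51 51 51 51 c5  52 31 4d 82 3f 26 67 d9  |..QQQQQ.R1M.?&g.|          
00000010  ee 15 65 65 65 65 65 65  65 65 42 c9 7e 51 13 99  |..eeeeeeeeB.~Q..|          
00000020  08 bc 9c 15 25 bb 37 13  70 70 70 70 70 70 70 73  |....%.7.ppppppps|          
00000030  af 7c a1 38 db dd 14 04  de 5f ab 13 eb 92 ec 87  |.|.8....._......|          
00000040  41 23 ec ee 2c 25 83 c5  2a 33 78 d3 3c 3c 3c d4  |A#..,%..*3x.<<<.|          
00000050  51 63 63 44 86 67 40 a2  be 87 26 cc e8 92 92 92  |QccD.g@...&.....|          
00000060  92 92 4f 2b a6 4f 9b c6  9b 92 ef be be 5e 05 05  |..O+.O.......^..|          
00000070  05 05 35 73 2f 12 a8 a8  a8 a8 a8 a8              |..5s/.......    |          
                                                                                        
                                                                                        
                                                                                        
                                                                                        
                                                                                        
                                                                                        


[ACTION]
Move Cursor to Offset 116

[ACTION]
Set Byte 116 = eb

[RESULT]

00000000  ae a1 51 51 51 51 51 c5  52 31 4d 82 3f 26 67 d9  |..QQQQQ.R1M.?&g.|          
00000010  ee 15 65 65 65 65 65 65  65 65 42 c9 7e 51 13 99  |..eeeeeeeeB.~Q..|          
00000020  08 bc 9c 15 25 bb 37 13  70 70 70 70 70 70 70 73  |....%.7.ppppppps|          
00000030  af 7c a1 38 db dd 14 04  de 5f ab 13 eb 92 ec 87  |.|.8....._......|          
00000040  41 23 ec ee 2c 25 83 c5  2a 33 78 d3 3c 3c 3c d4  |A#..,%..*3x.<<<.|          
00000050  51 63 63 44 86 67 40 a2  be 87 26 cc e8 92 92 92  |QccD.g@...&.....|          
00000060  92 92 4f 2b a6 4f 9b c6  9b 92 ef be be 5e 05 05  |..O+.O.......^..|          
00000070  05 05 35 73 EB 12 a8 a8  a8 a8 a8 a8              |..5s........    |          
                                                                                        
                                                                                        
                                                                                        
                                                                                        
                                                                                        
                                                                                        


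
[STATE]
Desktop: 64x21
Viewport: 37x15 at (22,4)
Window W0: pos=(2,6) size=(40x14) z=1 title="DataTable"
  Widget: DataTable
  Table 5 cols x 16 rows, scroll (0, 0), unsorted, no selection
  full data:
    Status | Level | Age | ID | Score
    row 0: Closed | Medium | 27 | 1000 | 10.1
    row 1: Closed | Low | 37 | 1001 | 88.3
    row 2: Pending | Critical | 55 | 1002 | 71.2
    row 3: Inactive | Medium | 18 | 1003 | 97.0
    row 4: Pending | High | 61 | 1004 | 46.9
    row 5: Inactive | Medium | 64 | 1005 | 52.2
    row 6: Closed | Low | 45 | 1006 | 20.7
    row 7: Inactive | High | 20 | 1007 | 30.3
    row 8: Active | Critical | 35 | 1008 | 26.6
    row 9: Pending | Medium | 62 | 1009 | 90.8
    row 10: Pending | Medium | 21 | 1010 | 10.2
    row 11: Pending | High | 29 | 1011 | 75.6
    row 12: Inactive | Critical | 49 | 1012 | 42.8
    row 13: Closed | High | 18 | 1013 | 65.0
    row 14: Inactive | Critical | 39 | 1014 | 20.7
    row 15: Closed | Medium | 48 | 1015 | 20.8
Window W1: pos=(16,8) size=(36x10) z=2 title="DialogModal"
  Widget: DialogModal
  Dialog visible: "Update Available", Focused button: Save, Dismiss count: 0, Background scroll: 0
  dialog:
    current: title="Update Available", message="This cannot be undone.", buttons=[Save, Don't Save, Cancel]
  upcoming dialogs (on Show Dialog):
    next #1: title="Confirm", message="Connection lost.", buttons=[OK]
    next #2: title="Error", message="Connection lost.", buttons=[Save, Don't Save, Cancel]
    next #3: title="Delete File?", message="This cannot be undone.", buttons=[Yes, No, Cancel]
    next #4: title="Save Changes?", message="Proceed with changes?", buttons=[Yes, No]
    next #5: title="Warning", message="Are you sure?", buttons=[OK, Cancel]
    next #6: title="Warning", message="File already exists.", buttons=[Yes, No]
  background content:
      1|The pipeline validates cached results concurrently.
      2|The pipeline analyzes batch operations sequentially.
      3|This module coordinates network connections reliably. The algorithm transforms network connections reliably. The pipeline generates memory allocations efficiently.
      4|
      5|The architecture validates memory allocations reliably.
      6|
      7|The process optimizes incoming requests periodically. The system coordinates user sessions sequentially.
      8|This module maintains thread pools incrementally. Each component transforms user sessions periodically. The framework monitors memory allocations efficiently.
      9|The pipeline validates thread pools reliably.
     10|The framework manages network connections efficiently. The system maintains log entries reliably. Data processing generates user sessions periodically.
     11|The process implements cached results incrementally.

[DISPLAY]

                                     
                                     
━━━━━━━━━━━━━━━━━━━┓                 
                   ┃                 
━━━━━━━━━━━━━━━━━━━━━━━━━━━━━┓       
ogModal                      ┃       
─────────────────────────────┨       
──────────────────────────┐su┃       
    Update Available      │at┃       
 This cannot be undone.   │co┃       
ave]  Don't Save   Cancel │  ┃       
──────────────────────────┘y ┃       
                             ┃       
━━━━━━━━━━━━━━━━━━━━━━━━━━━━━┛       
0 │1007│30.3       ┃                 


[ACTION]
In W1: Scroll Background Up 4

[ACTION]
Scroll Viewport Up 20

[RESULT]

                                     
                                     
                                     
                                     
                                     
                                     
━━━━━━━━━━━━━━━━━━━┓                 
                   ┃                 
━━━━━━━━━━━━━━━━━━━━━━━━━━━━━┓       
ogModal                      ┃       
─────────────────────────────┨       
──────────────────────────┐su┃       
    Update Available      │at┃       
 This cannot be undone.   │co┃       
ave]  Don't Save   Cancel │  ┃       


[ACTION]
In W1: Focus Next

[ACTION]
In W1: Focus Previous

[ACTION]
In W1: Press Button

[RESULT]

                                     
                                     
                                     
                                     
                                     
                                     
━━━━━━━━━━━━━━━━━━━┓                 
                   ┃                 
━━━━━━━━━━━━━━━━━━━━━━━━━━━━━┓       
ogModal                      ┃       
─────────────────────────────┨       
ipeline validates cached resu┃       
ipeline analyzes batch operat┃       
module coordinates network co┃       
                             ┃       


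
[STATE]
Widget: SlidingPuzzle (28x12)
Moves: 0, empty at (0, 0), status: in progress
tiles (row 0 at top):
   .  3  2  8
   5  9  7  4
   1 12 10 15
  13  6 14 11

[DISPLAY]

┌────┬────┬────┬────┐       
│    │  3 │  2 │  8 │       
├────┼────┼────┼────┤       
│  5 │  9 │  7 │  4 │       
├────┼────┼────┼────┤       
│  1 │ 12 │ 10 │ 15 │       
├────┼────┼────┼────┤       
│ 13 │  6 │ 14 │ 11 │       
└────┴────┴────┴────┘       
Moves: 0                    
                            
                            


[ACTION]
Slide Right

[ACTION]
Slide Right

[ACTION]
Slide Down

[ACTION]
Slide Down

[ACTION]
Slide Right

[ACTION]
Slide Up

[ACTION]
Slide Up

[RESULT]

┌────┬────┬────┬────┐       
│  5 │  3 │  2 │  8 │       
├────┼────┼────┼────┤       
│  1 │  9 │  7 │  4 │       
├────┼────┼────┼────┤       
│    │ 12 │ 10 │ 15 │       
├────┼────┼────┼────┤       
│ 13 │  6 │ 14 │ 11 │       
└────┴────┴────┴────┘       
Moves: 2                    
                            
                            


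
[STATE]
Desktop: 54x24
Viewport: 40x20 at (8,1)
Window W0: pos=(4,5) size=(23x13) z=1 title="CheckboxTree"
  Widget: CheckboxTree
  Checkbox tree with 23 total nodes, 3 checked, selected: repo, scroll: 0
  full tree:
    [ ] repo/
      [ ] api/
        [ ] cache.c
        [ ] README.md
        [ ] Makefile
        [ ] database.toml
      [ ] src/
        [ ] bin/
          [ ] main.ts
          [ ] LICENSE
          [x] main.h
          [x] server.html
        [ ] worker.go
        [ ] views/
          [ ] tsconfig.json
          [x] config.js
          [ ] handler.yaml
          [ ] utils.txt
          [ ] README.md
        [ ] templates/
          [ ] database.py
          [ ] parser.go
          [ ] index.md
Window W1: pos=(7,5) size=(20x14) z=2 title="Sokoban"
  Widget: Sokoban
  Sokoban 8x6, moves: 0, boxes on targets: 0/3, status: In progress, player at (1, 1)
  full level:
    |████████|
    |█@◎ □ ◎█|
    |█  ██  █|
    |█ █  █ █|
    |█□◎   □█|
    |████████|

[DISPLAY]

                                        
                                        
                                        
                                        
━━━━━━━━━━━━━━━━━━┓                     
 Sokoban          ┃                     
──────────────────┨                     
████████          ┃                     
█@◎ □ ◎█          ┃                     
█  ██  █          ┃                     
█ █  █ █          ┃                     
█□◎   □█          ┃                     
████████          ┃                     
Moves: 0  0/3     ┃                     
                  ┃                     
                  ┃                     
                  ┃                     
━━━━━━━━━━━━━━━━━━┛                     
                                        
                                        


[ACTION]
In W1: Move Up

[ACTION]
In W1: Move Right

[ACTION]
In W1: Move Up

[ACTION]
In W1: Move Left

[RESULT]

                                        
                                        
                                        
                                        
━━━━━━━━━━━━━━━━━━┓                     
 Sokoban          ┃                     
──────────────────┨                     
████████          ┃                     
█@◎ □ ◎█          ┃                     
█  ██  █          ┃                     
█ █  █ █          ┃                     
█□◎   □█          ┃                     
████████          ┃                     
Moves: 2  0/3     ┃                     
                  ┃                     
                  ┃                     
                  ┃                     
━━━━━━━━━━━━━━━━━━┛                     
                                        
                                        


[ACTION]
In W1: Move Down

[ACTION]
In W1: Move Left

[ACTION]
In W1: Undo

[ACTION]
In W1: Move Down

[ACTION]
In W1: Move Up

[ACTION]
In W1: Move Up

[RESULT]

                                        
                                        
                                        
                                        
━━━━━━━━━━━━━━━━━━┓                     
 Sokoban          ┃                     
──────────────────┨                     
████████          ┃                     
█@◎ □ ◎█          ┃                     
█  ██  █          ┃                     
█ █  █ █          ┃                     
█□◎   □█          ┃                     
████████          ┃                     
Moves: 4  0/3     ┃                     
                  ┃                     
                  ┃                     
                  ┃                     
━━━━━━━━━━━━━━━━━━┛                     
                                        
                                        


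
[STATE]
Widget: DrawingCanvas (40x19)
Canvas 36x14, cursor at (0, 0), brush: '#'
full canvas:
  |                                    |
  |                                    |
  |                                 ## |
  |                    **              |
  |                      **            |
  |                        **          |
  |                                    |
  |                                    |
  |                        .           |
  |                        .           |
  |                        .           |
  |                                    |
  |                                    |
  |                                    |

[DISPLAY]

+                                       
                                        
                                 ##     
                    **                  
                      **                
                        **              
                                        
                                        
                        .               
                        .               
                        .               
                                        
                                        
                                        
                                        
                                        
                                        
                                        
                                        


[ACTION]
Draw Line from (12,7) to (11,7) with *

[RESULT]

+                                       
                                        
                                 ##     
                    **                  
                      **                
                        **              
                                        
                                        
                        .               
                        .               
                        .               
       *                                
       *                                
                                        
                                        
                                        
                                        
                                        
                                        


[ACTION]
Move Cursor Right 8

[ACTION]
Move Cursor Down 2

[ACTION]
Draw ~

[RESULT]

                                        
                                        
        ~                        ##     
                    **                  
                      **                
                        **              
                                        
                                        
                        .               
                        .               
                        .               
       *                                
       *                                
                                        
                                        
                                        
                                        
                                        
                                        
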